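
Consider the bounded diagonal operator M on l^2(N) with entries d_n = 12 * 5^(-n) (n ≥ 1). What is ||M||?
||M|| = 12/5 (attained at n = 1)

For M diagonal, ||M|| = sup_n |d_n|. The sequence d_n = 12 * 5^(-n) is positive and strictly decreasing (ratio 5^(-1) < 1), so the supremum is d_1 = 12/5. Hence ||M|| = 12/5.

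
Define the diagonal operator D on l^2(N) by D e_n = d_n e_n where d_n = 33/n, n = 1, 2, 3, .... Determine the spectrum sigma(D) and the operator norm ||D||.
sigma(D) = {33/n : n ≥ 1} ∪ {0}; ||D|| = 33

A bounded diagonal operator on l^2 with diagonal entries d_n has spectrum equal to the closure of {d_n : n ≥ 1}: every d_n is an eigenvalue (with eigenvector e_n), so {d_n} ⊂ sigma(D); the spectrum is closed, so its closure is too; and for lambda not in the closure, (D - lambda I) has bounded inverse (the diagonal entries 1/(d_n - lambda) are bounded). For our sequence d_n = 33/n, n = 1, 2, 3, ...:
  - {d_n} = {33/n : n ≥ 1}; the only limit point is 0
  - closure = {33/n : n ≥ 1} ∪ {0}
For the norm: a diagonal operator has ||D|| = sup_n |d_n|. Here d_n = 33/n is positive and decreasing, so sup_n |d_n| = d_1 = 33. So ||D|| = 33.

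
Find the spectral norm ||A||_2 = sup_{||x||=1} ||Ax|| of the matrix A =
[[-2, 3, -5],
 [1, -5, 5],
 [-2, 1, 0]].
||A||_2 ≈ 9.39 (= sqrt(largest eigenvalue of A^T A))

||A||_2 = sigma_max(A) = sqrt(lambda_max(A^T A)). Form the symmetric matrix M = A^T A =
[[9, -13, 15],
 [-13, 35, -40],
 [15, -40, 50]].
Its characteristic polynomial (trace, sum of principal 2x2 minors, determinant of M give the coefficients) is
  p(λ) = det(λ I - M) = λ^3 - 94λ^2 + 521λ - 625.
No integer candidate from the rational root theorem (±divisors of 625) is a root, so the roots are irrational. The cubic discriminant is Δ = 296720257 > 0, so there are three distinct real roots. p(1) = -197 and p(2) = 49 have opposite signs, so a root lies in (1, 2); Newton's method refines it to λ ≈ 1.7291. p(4) = 19 and p(5) = -245 have opposite signs, so a root lies in (4, 5); Newton's method refines it to λ ≈ 4.0994. p(88) = -1241 and p(89) = 6139 have opposite signs, so a root lies in (88, 89); Newton's method refines it to λ ≈ 88.1715. Check (Vieta): the three roots sum to 94, matching tr M = 94.
So the eigenvalues of A^T A are ≈ 1.7291, 4.0994, 88.1715 (all ≥ 0, as they must be for A^T A). The largest is λ_max ≈ 88.1715, hence ||A||_2 = sqrt(λ_max) ≈ 9.39.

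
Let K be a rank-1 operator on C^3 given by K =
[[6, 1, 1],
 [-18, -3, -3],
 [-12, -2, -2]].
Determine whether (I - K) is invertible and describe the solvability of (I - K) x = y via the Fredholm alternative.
(I - K) is singular (det(I - K) = 0, i.e. 1 ∈ sigma(K)). (I - K) x = y is solvable iff y ⊥ ker((I - K)^*) = span{(6, 1, 1)}, i.e. iff 6y_1 + y_2 + y_3 = 0. When solvable, the solutions are x = y + c·(1, -3, -2), c arbitrary (ker(I - K) = span{(1, -3, -2)}, dimension 1).

K has rank 1, so it is an outer product K = u v^T: every row of K is a multiple of one row vector. Reading off the entries, u = (1, -3, -2) and v = (6, 1, 1) (row i of K equals u_i·v^T). A rank-one matrix u v^T satisfies K u = u (v·u) and kills the (2)-dimensional subspace v^⊥, so its characteristic polynomial is lambda^2 (lambda - v·u) with v·u = tr K = 1. Hence the eigenvalues of I - K are 1 (multiplicity 2) and 1 - (1) = 0, so det(I - K) = 0. (Direct check: I - K =
[[-5, -1, -1],
 [18, 4, 3],
 [12, 2, 3]]
has determinant 0.) So 1 is an eigenvalue of K and (I - K) is not invertible. The finite-dimensional Fredholm alternative says: either (I - K) is invertible, or ker(I - K) ≠ {0} and then range(I - K) = ker((I - K)^*)^⊥, with dim ker(I - K) = dim ker((I - K)^*). We are in the second case, so we need both kernels. Kernel of I - K: (I - K) u = u - u (v·u) = u - u = 0, so ker(I - K) = span{u} = span{(1, -3, -2)} (it is exactly 1-dimensional because rank(I - K) = 2). Kernel of the adjoint: K is real, so (I - K)^* = I - K^T = I - v u^T, and (I - v u^T) v = v - v (u·v) = 0; hence ker((I - K)^*) = span{v} = span{(6, 1, 1)}. Therefore (I - K) x = y is solvable iff <y, v> = 0, i.e. iff 6y_1 + y_2 + y_3 = 0. When this holds, K y = u (v·y) = 0, so (I - K) y = y and x = y is a particular solution; the full solution set is the line x = y + c·u = y + c·(1, -3, -2), c ∈ C.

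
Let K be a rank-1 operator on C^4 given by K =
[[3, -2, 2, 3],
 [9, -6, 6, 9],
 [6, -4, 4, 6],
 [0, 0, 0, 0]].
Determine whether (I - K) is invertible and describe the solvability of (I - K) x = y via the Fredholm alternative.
(I - K) is singular (det(I - K) = 0, i.e. 1 ∈ sigma(K)). (I - K) x = y is solvable iff y ⊥ ker((I - K)^*) = span{(3, -2, 2, 3)}, i.e. iff 3y_1 - 2y_2 + 2y_3 + 3y_4 = 0. When solvable, the solutions are x = y + c·(1, 3, 2, 0), c arbitrary (ker(I - K) = span{(1, 3, 2, 0)}, dimension 1).

K has rank 1, so it is an outer product K = u v^T: every row of K is a multiple of one row vector. Reading off the entries, u = (1, 3, 2, 0) and v = (3, -2, 2, 3) (row i of K equals u_i·v^T). A rank-one matrix u v^T satisfies K u = u (v·u) and kills the (3)-dimensional subspace v^⊥, so its characteristic polynomial is lambda^3 (lambda - v·u) with v·u = tr K = 1. Hence the eigenvalues of I - K are 1 (multiplicity 3) and 1 - (1) = 0, so det(I - K) = 0. (Direct check: I - K =
[[-2, 2, -2, -3],
 [-9, 7, -6, -9],
 [-6, 4, -3, -6],
 [0, 0, 0, 1]]
has determinant 0.) So 1 is an eigenvalue of K and (I - K) is not invertible. The finite-dimensional Fredholm alternative says: either (I - K) is invertible, or ker(I - K) ≠ {0} and then range(I - K) = ker((I - K)^*)^⊥, with dim ker(I - K) = dim ker((I - K)^*). We are in the second case, so we need both kernels. Kernel of I - K: (I - K) u = u - u (v·u) = u - u = 0, so ker(I - K) = span{u} = span{(1, 3, 2, 0)} (it is exactly 1-dimensional because rank(I - K) = 3). Kernel of the adjoint: K is real, so (I - K)^* = I - K^T = I - v u^T, and (I - v u^T) v = v - v (u·v) = 0; hence ker((I - K)^*) = span{v} = span{(3, -2, 2, 3)}. Therefore (I - K) x = y is solvable iff <y, v> = 0, i.e. iff 3y_1 - 2y_2 + 2y_3 + 3y_4 = 0. When this holds, K y = u (v·y) = 0, so (I - K) y = y and x = y is a particular solution; the full solution set is the line x = y + c·u = y + c·(1, 3, 2, 0), c ∈ C.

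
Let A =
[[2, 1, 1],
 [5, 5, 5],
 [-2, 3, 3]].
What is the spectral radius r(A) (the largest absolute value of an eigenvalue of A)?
r(A) = (10 + sqrt(48))/2 ≈ 8.4641

The eigenvalues of A are the roots of its characteristic polynomial. With M = A (coefficients from the trace, the sum of principal 2x2 minors, and det A):
  p(λ) = det(λ I - M) = λ^3 - 10λ^2 + 13λ.
The constant term is 0, so λ = 0 is a root. Dividing out λ leaves p(λ) = λ(λ^2 - 10λ + 13). For λ^2 - 10λ + 13 the discriminant is 48. It is nonnegative but not a perfect square, so the roots are real and irrational: λ = (10 ± sqrt(48))/2 ≈ 8.4641, 1.5359.
Thus the eigenvalues (to 4 decimals) are 8.4641 (modulus 8.4641); 1.5359 (modulus 1.5359); 0 (modulus 0). The spectral radius is the largest modulus: r(A) = (10 + sqrt(48))/2 ≈ 8.4641. (Cross-check: r(A) ≤ ||A||_2 ≈ 9.3; equality holds whenever A is normal, though it can also hold for some non-normal A.)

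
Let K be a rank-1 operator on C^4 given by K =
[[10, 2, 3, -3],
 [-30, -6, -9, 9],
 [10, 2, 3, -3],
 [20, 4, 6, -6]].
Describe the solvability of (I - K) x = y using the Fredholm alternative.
(I - K) is singular (det(I - K) = 0, i.e. 1 ∈ sigma(K)). (I - K) x = y is solvable iff y ⊥ ker((I - K)^*) = span{(10, 2, 3, -3)}, i.e. iff 10y_1 + 2y_2 + 3y_3 - 3y_4 = 0. When solvable, the solutions are x = y + c·(1, -3, 1, 2), c arbitrary (ker(I - K) = span{(1, -3, 1, 2)}, dimension 1).

K has rank 1, so it is an outer product K = u v^T: every row of K is a multiple of one row vector. Reading off the entries, u = (1, -3, 1, 2) and v = (10, 2, 3, -3) (row i of K equals u_i·v^T). A rank-one matrix u v^T satisfies K u = u (v·u) and kills the (3)-dimensional subspace v^⊥, so its characteristic polynomial is lambda^3 (lambda - v·u) with v·u = tr K = 1. Hence the eigenvalues of I - K are 1 (multiplicity 3) and 1 - (1) = 0, so det(I - K) = 0. (Direct check: I - K =
[[-9, -2, -3, 3],
 [30, 7, 9, -9],
 [-10, -2, -2, 3],
 [-20, -4, -6, 7]]
has determinant 0.) So 1 is an eigenvalue of K and (I - K) is not invertible. The finite-dimensional Fredholm alternative says: either (I - K) is invertible, or ker(I - K) ≠ {0} and then range(I - K) = ker((I - K)^*)^⊥, with dim ker(I - K) = dim ker((I - K)^*). We are in the second case, so we need both kernels. Kernel of I - K: (I - K) u = u - u (v·u) = u - u = 0, so ker(I - K) = span{u} = span{(1, -3, 1, 2)} (it is exactly 1-dimensional because rank(I - K) = 3). Kernel of the adjoint: K is real, so (I - K)^* = I - K^T = I - v u^T, and (I - v u^T) v = v - v (u·v) = 0; hence ker((I - K)^*) = span{v} = span{(10, 2, 3, -3)}. Therefore (I - K) x = y is solvable iff <y, v> = 0, i.e. iff 10y_1 + 2y_2 + 3y_3 - 3y_4 = 0. When this holds, K y = u (v·y) = 0, so (I - K) y = y and x = y is a particular solution; the full solution set is the line x = y + c·u = y + c·(1, -3, 1, 2), c ∈ C.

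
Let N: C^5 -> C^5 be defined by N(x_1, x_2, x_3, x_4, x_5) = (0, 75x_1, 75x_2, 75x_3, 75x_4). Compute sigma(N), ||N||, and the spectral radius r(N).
sigma(N) = {0}; ||N|| = 75; r(N) = 0. (N is nilpotent with N^5 = 0.)

On C^5, N is a strictly lower-triangular matrix with 75 on the subdiagonal and zeros elsewhere, so its characteristic polynomial is lambda^5 and every eigenvalue is 0: sigma(N) = {0}. For the operator norm, N e_i = 75e_{i+1} for i = 1, ..., 4 and N e_5 = 0, so the singular values of N are 75 (with multiplicity 4) and 0; hence ||N|| = 75. The spectral radius r(N) = max|lambda| = 0. Note ||N|| > r(N) — characteristic of non-normal nilpotent operators. Indeed N^5 = 0.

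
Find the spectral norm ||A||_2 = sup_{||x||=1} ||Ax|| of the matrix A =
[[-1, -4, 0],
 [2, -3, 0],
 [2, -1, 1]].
||A||_2 ≈ 5.1934 (= sqrt(largest eigenvalue of A^T A))

||A||_2 = sigma_max(A) = sqrt(lambda_max(A^T A)). Form the symmetric matrix M = A^T A =
[[9, -4, 2],
 [-4, 26, -1],
 [2, -1, 1]].
Its characteristic polynomial (trace, sum of principal 2x2 minors, determinant of M give the coefficients) is
  p(λ) = det(λ I - M) = λ^3 - 36λ^2 + 248λ - 121.
No integer candidate from the rational root theorem (±divisors of 121) is a root, so the roots are irrational. The cubic discriminant is Δ = 15165589 > 0, so there are three distinct real roots. p(0) = -121 and p(1) = 92 have opposite signs, so a root lies in (0, 1); Newton's method refines it to λ ≈ 0.5277. p(8) = 71 and p(9) = -76 have opposite signs, so a root lies in (8, 9); Newton's method refines it to λ ≈ 8.5008. p(26) = -433 and p(27) = 14 have opposite signs, so a root lies in (26, 27); Newton's method refines it to λ ≈ 26.9714. Check (Vieta): the three roots sum to 36, matching tr M = 36.
So the eigenvalues of A^T A are ≈ 0.5277, 8.5008, 26.9714 (all ≥ 0, as they must be for A^T A). The largest is λ_max ≈ 26.9714, hence ||A||_2 = sqrt(λ_max) ≈ 5.1934.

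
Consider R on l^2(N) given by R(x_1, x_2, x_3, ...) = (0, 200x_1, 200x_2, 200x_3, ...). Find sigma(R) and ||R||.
sigma(R) = closed disk {z in C : |z| ≤ 200}; ||R|| = 200

Note R = 200·U where U is the unit right shift (U x)_k = x_{k-1} (with x_0 := 0); so ||R|| = 200||U|| and sigma(R) = 200·sigma(U). ||R x||^2 = sum_{k≥1} |200x_k|^2 = 40000||x||^2, so ||R|| = 200 and sigma(R) ⊂ {|z| ≤ 200}. For any |lambda| < 200, the equation (R - lambda I) x = 0 forces x_1 = 0, then 200x_k = lambda x_{k+1} ⇒ x = 0, so R has no eigenvalues. But (R - lambda I) is not surjective for |lambda| < 200: solving (R - lambda I) x = e_1 would require x_n proportional to (lambda/200)^(-n), which is not in l^2. So every |lambda| < 200 lies in the residual spectrum. The boundary |lambda| = 200 is in the approximate point spectrum (the spectrum is closed). Hence sigma(R) is the closed disk of radius 200.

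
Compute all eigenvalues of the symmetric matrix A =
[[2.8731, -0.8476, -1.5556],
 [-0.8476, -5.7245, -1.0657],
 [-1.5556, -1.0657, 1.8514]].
sigma(A) ≈ {-6, 1, 4}

A is real symmetric, so its spectrum consists of real eigenvalues. Expanding the characteristic polynomial of the displayed matrix gives
  det(λ I - A) = p(λ) = λ^3 + (1)λ^2 + (-26)λ + (24).
Solving p(λ) = 0 yields eigenvalues ≈ -6, 1, 4. (A is shown rounded to 4 decimals, so these recover the underlying integer eigenvalues to within that precision.)
Verification: the trace of A = -1 equals the sum of eigenvalues -1, and det(A) ≈ -24.0008 matches the eigenvalue product -24.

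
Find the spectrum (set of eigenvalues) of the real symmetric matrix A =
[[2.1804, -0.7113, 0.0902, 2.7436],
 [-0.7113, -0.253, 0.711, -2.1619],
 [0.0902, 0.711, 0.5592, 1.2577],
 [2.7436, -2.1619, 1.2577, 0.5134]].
sigma(A) ≈ {-3, 0, 1, 5}

A is real symmetric, so its spectrum consists of real eigenvalues. Expanding the characteristic polynomial of the displayed matrix gives
  det(λ I - A) = p(λ) = λ^4 + (-3)λ^3 + (-13)λ^2 + (15)λ + (0).
Solving p(λ) = 0 yields eigenvalues ≈ -3, 0, 1, 5. (A is shown rounded to 4 decimals, so these recover the underlying integer eigenvalues to within that precision.)
Verification: the trace of A = 3 equals the sum of eigenvalues 3, and det(A) ≈ -0.0002 matches the eigenvalue product 0.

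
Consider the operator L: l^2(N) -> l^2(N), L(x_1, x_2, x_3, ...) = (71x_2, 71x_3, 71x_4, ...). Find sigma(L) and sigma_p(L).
sigma(L) = closed disk {z in C : |z| ≤ 71}; sigma_p(L) = open disk {z in C : |z| < 71}

Note L = 71·V where V is the unit left shift (V x)_k = x_{k+1}; so sigma(L) = 71·sigma(V) and ||L|| = 71||V||. ||L x||^2 = 5041sum_{k≥2} |x_k|^2 ≤ 5041||x||^2, with equality on {x : x_1 = 0}, so ||L|| = 71. For any lambda with |lambda| < 71, set r = lambda/71 (|r| < 1); the vector x = (1, r, r^2, ...) is in l^2 and satisfies L x = 71(r, r^2, ...) = lambda x, so lambda is an eigenvalue. On the boundary |lambda| = 71 the geometric series diverges, so no l^2 eigenvector exists, but these lambda lie in the approximate point spectrum. Hence sigma(L) is the closed disk of radius 71 and sigma_p(L) is the open disk.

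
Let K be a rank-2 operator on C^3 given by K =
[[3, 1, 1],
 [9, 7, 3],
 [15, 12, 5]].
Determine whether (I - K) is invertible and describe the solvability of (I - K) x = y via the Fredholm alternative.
(I - K) is invertible (det(I - K) = -3 ≠ 0), so for every y in C^3 the equation (I - K) x = y has a unique solution.

K has rank 2 and factors as K = U V^T = u1 v1^T + u2 v2^T with u1 = (-1, 1, 2), v1 = (3, 3, 1), u2 = (2, 2, 3), v2 = (3, 2, 1) (multiplying out reproduces the displayed K). The nonzero eigenvalues of U V^T coincide with those of the 2 x 2 matrix G = V^T U = [[v1·u1, v1·u2], [v2·u1, v2·u2]] = [[2, 15], [1, 13]], and by the Sylvester determinant identity det(I_3 - U V^T) = det(I_2 - V^T U) = det([[-1, -15], [-1, -12]]) = (-1)(-12) - (-15)(-1) = -3. (Direct check: I - K =
[[-2, -1, -1],
 [-9, -6, -3],
 [-15, -12, -4]]
has determinant -3.) The finite-dimensional Fredholm alternative says: either (I - K) is invertible, or ker(I - K) ≠ {0} and then range(I - K) = ker((I - K)^*)^⊥, with dim ker(I - K) = dim ker((I - K)^*). Since det(I - K) ≠ 0, 1 is not an eigenvalue of K and ker(I - K) = {0}, so we are in the first case: for every y there is a unique x = (I - K)^(-1) y. (Explicitly, by the Woodbury identity, (I - U V^T)^(-1) = I + U (I_2 - G)^(-1) V^T.)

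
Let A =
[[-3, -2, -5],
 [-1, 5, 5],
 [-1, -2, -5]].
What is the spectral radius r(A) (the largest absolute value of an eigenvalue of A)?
r(A) ≈ 5.8754

The eigenvalues of A are the roots of its characteristic polynomial. With M = A (coefficients from the trace, the sum of principal 2x2 minors, and det A):
  p(λ) = det(λ I - M) = λ^3 + 3λ^2 - 22λ - 30.
No integer candidate from the rational root theorem (±divisors of 30) is a root, so the roots are irrational. The cubic discriminant is Δ = 61528 > 0, so there are three distinct real roots. p(-6) = -6 and p(-5) = 30 have opposite signs, so a root lies in (-6, -5); Newton's method refines it to λ ≈ -5.8754. p(-2) = 18 and p(-1) = -6 have opposite signs, so a root lies in (-2, -1); Newton's method refines it to λ ≈ -1.2406. p(4) = -6 and p(5) = 60 have opposite signs, so a root lies in (4, 5); Newton's method refines it to λ ≈ 4.1159. Check (Vieta): the three roots sum to -3, matching tr M = -3.
Thus the eigenvalues (to 4 decimals) are -5.8754 (modulus 5.8754); -1.2406 (modulus 1.2406); 4.1159 (modulus 4.1159). The spectral radius is the largest modulus: r(A) ≈ 5.8754. (Cross-check: r(A) ≤ ||A||_2 ≈ 10.2865; equality holds whenever A is normal, though it can also hold for some non-normal A.)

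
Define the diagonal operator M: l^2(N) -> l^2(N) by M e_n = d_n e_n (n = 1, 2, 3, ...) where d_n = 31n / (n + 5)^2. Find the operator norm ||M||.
||M|| = 31/20 (attained at n = 5)

For M diagonal, ||M|| = sup_n |d_n|. Treat f(x) = 31x / (x + 5)^2 for real x > 0. By the quotient rule, f'(x) = 31(5 - x)/(x + 5)^3, which is positive for x < 5 and negative for x > 5. So f has a unique maximum at x = 5, and since 5 is a positive integer, the supremum over n ≥ 1 is attained at n = 5: d_5 = 31·5/(5 + 5)^2 = 31·5/100 = 31/20. Hence ||M|| = 31/20.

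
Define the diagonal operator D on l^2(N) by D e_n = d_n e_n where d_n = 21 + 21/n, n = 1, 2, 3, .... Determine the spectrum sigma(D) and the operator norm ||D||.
sigma(D) = {21 + 21/n : n ≥ 1} ∪ {21}; ||D|| = 42

A bounded diagonal operator on l^2 with diagonal entries d_n has spectrum equal to the closure of {d_n : n ≥ 1}: every d_n is an eigenvalue (with eigenvector e_n), so {d_n} ⊂ sigma(D); the spectrum is closed, so its closure is too; and for lambda not in the closure, (D - lambda I) has bounded inverse (the diagonal entries 1/(d_n - lambda) are bounded). For our sequence d_n = 21 + 21/n, n = 1, 2, 3, ...:
  - {d_n} = {21 + 21/n : n ≥ 1}; the only limit point is 21
  - closure = {21 + 21/n : n ≥ 1} ∪ {21}
For the norm: a diagonal operator has ||D|| = sup_n |d_n|. Here d_n = 21 + 21/n is positive and decreasing, so sup_n |d_n| = d_1 = 21 + 21 = 42. So ||D|| = 42.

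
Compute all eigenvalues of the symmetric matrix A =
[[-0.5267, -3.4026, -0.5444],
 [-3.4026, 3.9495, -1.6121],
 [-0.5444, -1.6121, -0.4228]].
sigma(A) ≈ {-3, 0, 6}

A is real symmetric, so its spectrum consists of real eigenvalues. Expanding the characteristic polynomial of the displayed matrix gives
  det(λ I - A) = p(λ) = λ^3 + (-3)λ^2 + (-18)λ + (0).
Solving p(λ) = 0 yields eigenvalues ≈ -3, 0, 6. (A is shown rounded to 4 decimals, so these recover the underlying integer eigenvalues to within that precision.)
Verification: the trace of A = 3 equals the sum of eigenvalues 3, and det(A) ≈ 0.0004 matches the eigenvalue product 0.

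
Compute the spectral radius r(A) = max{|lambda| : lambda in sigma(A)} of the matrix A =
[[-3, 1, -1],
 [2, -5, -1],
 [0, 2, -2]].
r(A) ≈ 5.6289

The eigenvalues of A are the roots of its characteristic polynomial. With M = A (coefficients from the trace, the sum of principal 2x2 minors, and det A):
  p(λ) = det(λ I - M) = λ^3 + 10λ^2 + 31λ + 36.
No integer candidate from the rational root theorem (±divisors of 36) is a root, so the roots are irrational. The cubic discriminant is Δ = -1176 < 0, so there is one real root and a complex-conjugate pair. p(-6) = -6 and p(-5) = 6 have opposite signs, so a root lies in (-6, -5); Newton's method refines it to λ ≈ -5.6289. Dividing out (λ - (-5.6289)) leaves approximately λ^2 + 4.3711λ + 6.3955. For λ^2 + 4.3711λ + 6.3955 the discriminant is -6.4758. It is negative, so the remaining roots are the complex-conjugate pair λ ≈ -2.1855 ± 1.2724i. Their product equals the constant term, so |λ|^2 ≈ 6.3955 and |λ| ≈ 2.5289.
Thus the eigenvalues (to 4 decimals) are -5.6289 (modulus 5.6289); -2.1855 ± 1.2724i (modulus 2.5289). The spectral radius is the largest modulus: r(A) ≈ 5.6289. (Cross-check: r(A) ≤ ||A||_2 ≈ 6.086; equality holds whenever A is normal, though it can also hold for some non-normal A.)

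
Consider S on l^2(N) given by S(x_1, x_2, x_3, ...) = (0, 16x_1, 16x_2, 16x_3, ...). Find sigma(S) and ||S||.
sigma(S) = closed disk {z in C : |z| ≤ 16}; ||S|| = 16

Note S = 16·U where U is the unit right shift (U x)_k = x_{k-1} (with x_0 := 0); so ||S|| = 16||U|| and sigma(S) = 16·sigma(U). ||S x||^2 = sum_{k≥1} |16x_k|^2 = 256||x||^2, so ||S|| = 16 and sigma(S) ⊂ {|z| ≤ 16}. For any |lambda| < 16, the equation (S - lambda I) x = 0 forces x_1 = 0, then 16x_k = lambda x_{k+1} ⇒ x = 0, so S has no eigenvalues. But (S - lambda I) is not surjective for |lambda| < 16: solving (S - lambda I) x = e_1 would require x_n proportional to (lambda/16)^(-n), which is not in l^2. So every |lambda| < 16 lies in the residual spectrum. The boundary |lambda| = 16 is in the approximate point spectrum (the spectrum is closed). Hence sigma(S) is the closed disk of radius 16.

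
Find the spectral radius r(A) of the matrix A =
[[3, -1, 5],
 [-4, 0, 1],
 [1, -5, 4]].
r(A) ≈ 7.6337

The eigenvalues of A are the roots of its characteristic polynomial. With M = A (coefficients from the trace, the sum of principal 2x2 minors, and det A):
  p(λ) = det(λ I - M) = λ^3 - 7λ^2 + 8λ - 98.
No integer candidate from the rational root theorem (±divisors of 98) is a root, so the roots are irrational. The cubic discriminant is Δ = -293892 < 0, so there is one real root and a complex-conjugate pair. p(7) = -42 and p(8) = 30 have opposite signs, so a root lies in (7, 8); Newton's method refines it to λ ≈ 7.6337. Dividing out (λ - (7.6337)) leaves approximately λ^2 + 0.6337λ + 12.8378. For λ^2 + 0.6337λ + 12.8378 the discriminant is -50.9494. It is negative, so the remaining roots are the complex-conjugate pair λ ≈ -0.3169 ± 3.5689i. Their product equals the constant term, so |λ|^2 ≈ 12.8378 and |λ| ≈ 3.583.
Thus the eigenvalues (to 4 decimals) are 7.6337 (modulus 7.6337); -0.3169 ± 3.5689i (modulus 3.583). The spectral radius is the largest modulus: r(A) ≈ 7.6337. (Cross-check: r(A) ≤ ||A||_2 ≈ 8.1945; equality holds whenever A is normal, though it can also hold for some non-normal A.)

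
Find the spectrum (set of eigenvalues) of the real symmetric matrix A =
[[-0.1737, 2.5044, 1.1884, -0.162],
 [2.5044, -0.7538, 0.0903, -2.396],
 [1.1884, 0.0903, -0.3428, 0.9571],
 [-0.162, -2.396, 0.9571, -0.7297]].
sigma(A) ≈ {-4, -2, 1, 3}

A is real symmetric, so its spectrum consists of real eigenvalues. Expanding the characteristic polynomial of the displayed matrix gives
  det(λ I - A) = p(λ) = λ^4 + (2)λ^3 + (-13)λ^2 + (-14)λ + (23.9989).
Solving p(λ) = 0 yields eigenvalues ≈ -4, -2, 1, 3. (A is shown rounded to 4 decimals, so these recover the underlying integer eigenvalues to within that precision.)
Verification: the trace of A = -2 equals the sum of eigenvalues -2, and det(A) ≈ 23.9989 matches the eigenvalue product 24.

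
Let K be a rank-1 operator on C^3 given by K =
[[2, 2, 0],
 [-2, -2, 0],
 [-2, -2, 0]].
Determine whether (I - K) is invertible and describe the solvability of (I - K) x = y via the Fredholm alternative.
(I - K) is invertible (det(I - K) = 1 ≠ 0), so for every y in C^3 the equation (I - K) x = y has a unique solution.

K has rank 1, so it is an outer product K = u v^T: every row of K is a multiple of one row vector. Reading off the entries, u = (1, -1, -1) and v = (2, 2, 0) (row i of K equals u_i·v^T). A rank-one matrix u v^T satisfies K u = u (v·u) and kills the (2)-dimensional subspace v^⊥, so its characteristic polynomial is lambda^2 (lambda - v·u) with v·u = tr K = 0. Hence the eigenvalues of I - K are 1 (multiplicity 2) and 1 - (0) = 1, so det(I - K) = 1. (Direct check: I - K =
[[-1, -2, 0],
 [2, 3, 0],
 [2, 2, 1]]
has determinant 1.) The finite-dimensional Fredholm alternative says: either (I - K) is invertible, or ker(I - K) ≠ {0} and then range(I - K) = ker((I - K)^*)^⊥, with dim ker(I - K) = dim ker((I - K)^*). Since det(I - K) ≠ 0, 1 is not an eigenvalue of K and ker(I - K) = {0}, so we are in the first case: for every y there is a unique x = (I - K)^(-1) y. Explicitly, by the Sherman–Morrison formula, (I - u v^T)^(-1) = I + u v^T/(1 - v·u), i.e. (I - K)^(-1) = I + K.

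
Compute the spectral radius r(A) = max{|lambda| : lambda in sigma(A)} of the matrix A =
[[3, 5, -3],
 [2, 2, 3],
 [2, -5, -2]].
r(A) ≈ 5.6624

The eigenvalues of A are the roots of its characteristic polynomial. With M = A (coefficients from the trace, the sum of principal 2x2 minors, and det A):
  p(λ) = det(λ I - M) = λ^3 - 3λ^2 + 7λ - 125.
No integer candidate from the rational root theorem (±divisors of 125) is a root, so the roots are irrational. The cubic discriminant is Δ = -389056 < 0, so there is one real root and a complex-conjugate pair. p(5) = -40 and p(6) = 25 have opposite signs, so a root lies in (5, 6); Newton's method refines it to λ ≈ 5.6624. Dividing out (λ - (5.6624)) leaves approximately λ^2 + 2.6624λ + 22.0755. For λ^2 + 2.6624λ + 22.0755 the discriminant is -81.2136. It is negative, so the remaining roots are the complex-conjugate pair λ ≈ -1.3312 ± 4.5059i. Their product equals the constant term, so |λ|^2 ≈ 22.0755 and |λ| ≈ 4.6985.
Thus the eigenvalues (to 4 decimals) are 5.6624 (modulus 5.6624); -1.3312 ± 4.5059i (modulus 4.6985). The spectral radius is the largest modulus: r(A) ≈ 5.6624. (Cross-check: r(A) ≤ ||A||_2 ≈ 7.4889; equality holds whenever A is normal, though it can also hold for some non-normal A.)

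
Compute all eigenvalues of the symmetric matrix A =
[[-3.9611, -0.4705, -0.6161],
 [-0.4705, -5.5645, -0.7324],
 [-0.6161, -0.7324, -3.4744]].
sigma(A) ≈ {-6, -4, -3}

A is real symmetric, so its spectrum consists of real eigenvalues. Expanding the characteristic polynomial of the displayed matrix gives
  det(λ I - A) = p(λ) = λ^3 + (13)λ^2 + (54)λ + (72).
Solving p(λ) = 0 yields eigenvalues ≈ -6, -4, -3. (A is shown rounded to 4 decimals, so these recover the underlying integer eigenvalues to within that precision.)
Verification: the trace of A = -13 equals the sum of eigenvalues -13, and det(A) ≈ -71.9997 matches the eigenvalue product -72.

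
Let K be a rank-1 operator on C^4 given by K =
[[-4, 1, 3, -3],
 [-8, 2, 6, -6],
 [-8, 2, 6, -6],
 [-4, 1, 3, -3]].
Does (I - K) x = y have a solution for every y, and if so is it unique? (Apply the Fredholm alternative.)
(I - K) is singular (det(I - K) = 0, i.e. 1 ∈ sigma(K)). (I - K) x = y is solvable iff y ⊥ ker((I - K)^*) = span{(-4, 1, 3, -3)}, i.e. iff -4y_1 + y_2 + 3y_3 - 3y_4 = 0. When solvable, the solutions are x = y + c·(1, 2, 2, 1), c arbitrary (ker(I - K) = span{(1, 2, 2, 1)}, dimension 1).

K has rank 1, so it is an outer product K = u v^T: every row of K is a multiple of one row vector. Reading off the entries, u = (1, 2, 2, 1) and v = (-4, 1, 3, -3) (row i of K equals u_i·v^T). A rank-one matrix u v^T satisfies K u = u (v·u) and kills the (3)-dimensional subspace v^⊥, so its characteristic polynomial is lambda^3 (lambda - v·u) with v·u = tr K = 1. Hence the eigenvalues of I - K are 1 (multiplicity 3) and 1 - (1) = 0, so det(I - K) = 0. (Direct check: I - K =
[[5, -1, -3, 3],
 [8, -1, -6, 6],
 [8, -2, -5, 6],
 [4, -1, -3, 4]]
has determinant 0.) So 1 is an eigenvalue of K and (I - K) is not invertible. The finite-dimensional Fredholm alternative says: either (I - K) is invertible, or ker(I - K) ≠ {0} and then range(I - K) = ker((I - K)^*)^⊥, with dim ker(I - K) = dim ker((I - K)^*). We are in the second case, so we need both kernels. Kernel of I - K: (I - K) u = u - u (v·u) = u - u = 0, so ker(I - K) = span{u} = span{(1, 2, 2, 1)} (it is exactly 1-dimensional because rank(I - K) = 3). Kernel of the adjoint: K is real, so (I - K)^* = I - K^T = I - v u^T, and (I - v u^T) v = v - v (u·v) = 0; hence ker((I - K)^*) = span{v} = span{(-4, 1, 3, -3)}. Therefore (I - K) x = y is solvable iff <y, v> = 0, i.e. iff -4y_1 + y_2 + 3y_3 - 3y_4 = 0. When this holds, K y = u (v·y) = 0, so (I - K) y = y and x = y is a particular solution; the full solution set is the line x = y + c·u = y + c·(1, 2, 2, 1), c ∈ C.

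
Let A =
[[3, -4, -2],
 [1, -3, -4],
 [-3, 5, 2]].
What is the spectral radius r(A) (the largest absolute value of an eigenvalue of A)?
r(A) ≈ 2.8387

The eigenvalues of A are the roots of its characteristic polynomial. With M = A (coefficients from the trace, the sum of principal 2x2 minors, and det A):
  p(λ) = det(λ I - M) = λ^3 - 2λ^2 + 9λ - 10.
No integer candidate from the rational root theorem (±divisors of 10) is a root, so the roots are irrational. The cubic discriminant is Δ = -2372 < 0, so there is one real root and a complex-conjugate pair. p(1) = -2 and p(2) = 8 have opposite signs, so a root lies in (1, 2); Newton's method refines it to λ ≈ 1.241. Dividing out (λ - (1.241)) leaves approximately λ^2 - 0.759λ + 8.0581. For λ^2 - 0.759λ + 8.0581 the discriminant is -31.6562. It is negative, so the remaining roots are the complex-conjugate pair λ ≈ 0.3795 ± 2.8132i. Their product equals the constant term, so |λ|^2 ≈ 8.0581 and |λ| ≈ 2.8387.
Thus the eigenvalues (to 4 decimals) are 1.241 (modulus 1.241); 0.3795 ± 2.8132i (modulus 2.8387). The spectral radius is the largest modulus: r(A) ≈ 2.8387. (Cross-check: r(A) ≤ ||A||_2 ≈ 9.3095; equality holds whenever A is normal, though it can also hold for some non-normal A.)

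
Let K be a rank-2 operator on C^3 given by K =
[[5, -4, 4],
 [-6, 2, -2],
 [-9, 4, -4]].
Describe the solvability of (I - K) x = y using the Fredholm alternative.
(I - K) is singular (det(I - K) = 0, i.e. 1 ∈ sigma(K)). (I - K) x = y is solvable iff y ⊥ ker((I - K)^*) = span{(3, -4, 4)}, i.e. iff 3y_1 - 4y_2 + 4y_3 = 0. When solvable, x is determined up to adding multiples of (1, -4, -5) (ker(I - K) = span{(1, -4, -5)}, dimension 1).

K has rank 2 and factors as K = U V^T = u1 v1^T + u2 v2^T with u1 = (1, 3, 3), v1 = (-1, 0, 0), u2 = (-2, 1, 2), v2 = (-3, 2, -2) (multiplying out reproduces the displayed K). The nonzero eigenvalues of U V^T coincide with those of the 2 x 2 matrix G = V^T U = [[v1·u1, v1·u2], [v2·u1, v2·u2]] = [[-1, 2], [-3, 4]], and by the Sylvester determinant identity det(I_3 - U V^T) = det(I_2 - V^T U) = det([[2, -2], [3, -3]]) = (2)(-3) - (-2)(3) = 0. (Direct check: I - K =
[[-4, 4, -4],
 [6, -1, 2],
 [9, -4, 5]]
has determinant 0.) So 1 is an eigenvalue of K and (I - K) is not invertible. The finite-dimensional Fredholm alternative says: either (I - K) is invertible, or ker(I - K) ≠ {0} and then range(I - K) = ker((I - K)^*)^⊥, with dim ker(I - K) = dim ker((I - K)^*). We are in the second case, so we compute both kernels via the 2 x 2 reduction. If (I - U V^T) x = 0 then x = U (V^T x) lies in the column space of U; writing x = U b gives U (I_2 - G) b = 0, and since u1, u2 are independent, (I_2 - G) b = 0. With I_2 - G = [[2, -2], [3, -3]] (singular, as its determinant is 0) a null vector is b = (-1, -1), so ker(I - K) = span{-1·u1 + (-1)·u2} = span{(1, -4, -5)}. For the adjoint, (I - K)^* = I - K^T = I - V U^T, and the same argument gives ker((I - K)^*) = {V a : (I_2 - G)^T a = 0}; (I_2 - G)^T = [[2, 3], [-2, -3]] has null vector a = (3, -2), so ker((I - K)^*) = span{3·v1 + (-2)·v2} = span{(3, -4, 4)}. (Both kernels are 1-dimensional, matching rank(I - K) = 2.) Therefore (I - K) x = y is solvable iff <y, (3, -4, 4)> = 0, i.e. iff 3y_1 - 4y_2 + 4y_3 = 0; when solvable the solution set is the line x_p + c·(1, -4, -5), c ∈ C.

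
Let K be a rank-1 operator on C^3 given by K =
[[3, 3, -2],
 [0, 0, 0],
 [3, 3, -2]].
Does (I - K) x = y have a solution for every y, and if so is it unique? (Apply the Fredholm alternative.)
(I - K) is singular (det(I - K) = 0, i.e. 1 ∈ sigma(K)). (I - K) x = y is solvable iff y ⊥ ker((I - K)^*) = span{(3, 3, -2)}, i.e. iff 3y_1 + 3y_2 - 2y_3 = 0. When solvable, the solutions are x = y + c·(1, 0, 1), c arbitrary (ker(I - K) = span{(1, 0, 1)}, dimension 1).

K has rank 1, so it is an outer product K = u v^T: every row of K is a multiple of one row vector. Reading off the entries, u = (1, 0, 1) and v = (3, 3, -2) (row i of K equals u_i·v^T). A rank-one matrix u v^T satisfies K u = u (v·u) and kills the (2)-dimensional subspace v^⊥, so its characteristic polynomial is lambda^2 (lambda - v·u) with v·u = tr K = 1. Hence the eigenvalues of I - K are 1 (multiplicity 2) and 1 - (1) = 0, so det(I - K) = 0. (Direct check: I - K =
[[-2, -3, 2],
 [0, 1, 0],
 [-3, -3, 3]]
has determinant 0.) So 1 is an eigenvalue of K and (I - K) is not invertible. The finite-dimensional Fredholm alternative says: either (I - K) is invertible, or ker(I - K) ≠ {0} and then range(I - K) = ker((I - K)^*)^⊥, with dim ker(I - K) = dim ker((I - K)^*). We are in the second case, so we need both kernels. Kernel of I - K: (I - K) u = u - u (v·u) = u - u = 0, so ker(I - K) = span{u} = span{(1, 0, 1)} (it is exactly 1-dimensional because rank(I - K) = 2). Kernel of the adjoint: K is real, so (I - K)^* = I - K^T = I - v u^T, and (I - v u^T) v = v - v (u·v) = 0; hence ker((I - K)^*) = span{v} = span{(3, 3, -2)}. Therefore (I - K) x = y is solvable iff <y, v> = 0, i.e. iff 3y_1 + 3y_2 - 2y_3 = 0. When this holds, K y = u (v·y) = 0, so (I - K) y = y and x = y is a particular solution; the full solution set is the line x = y + c·u = y + c·(1, 0, 1), c ∈ C.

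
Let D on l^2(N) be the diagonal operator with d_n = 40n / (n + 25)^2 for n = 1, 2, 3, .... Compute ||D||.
||D|| = 2/5 (attained at n = 25)

For D diagonal, ||D|| = sup_n |d_n|. Treat f(x) = 40x / (x + 25)^2 for real x > 0. By the quotient rule, f'(x) = 40(25 - x)/(x + 25)^3, which is positive for x < 25 and negative for x > 25. So f has a unique maximum at x = 25, and since 25 is a positive integer, the supremum over n ≥ 1 is attained at n = 25: d_25 = 40·25/(25 + 25)^2 = 40·25/2500 = 2/5. Hence ||D|| = 2/5.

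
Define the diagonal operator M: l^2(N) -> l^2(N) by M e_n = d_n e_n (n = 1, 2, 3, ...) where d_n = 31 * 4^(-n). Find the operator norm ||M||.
||M|| = 31/4 (attained at n = 1)

For M diagonal, ||M|| = sup_n |d_n|. The sequence d_n = 31 * 4^(-n) is positive and strictly decreasing (ratio 4^(-1) < 1), so the supremum is d_1 = 31/4. Hence ||M|| = 31/4.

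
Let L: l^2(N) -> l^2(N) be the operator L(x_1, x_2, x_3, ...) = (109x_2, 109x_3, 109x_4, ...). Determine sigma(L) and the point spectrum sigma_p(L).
sigma(L) = closed disk {z in C : |z| ≤ 109}; sigma_p(L) = open disk {z in C : |z| < 109}

Note L = 109·V where V is the unit left shift (V x)_k = x_{k+1}; so sigma(L) = 109·sigma(V) and ||L|| = 109||V||. ||L x||^2 = 11881sum_{k≥2} |x_k|^2 ≤ 11881||x||^2, with equality on {x : x_1 = 0}, so ||L|| = 109. For any lambda with |lambda| < 109, set r = lambda/109 (|r| < 1); the vector x = (1, r, r^2, ...) is in l^2 and satisfies L x = 109(r, r^2, ...) = lambda x, so lambda is an eigenvalue. On the boundary |lambda| = 109 the geometric series diverges, so no l^2 eigenvector exists, but these lambda lie in the approximate point spectrum. Hence sigma(L) is the closed disk of radius 109 and sigma_p(L) is the open disk.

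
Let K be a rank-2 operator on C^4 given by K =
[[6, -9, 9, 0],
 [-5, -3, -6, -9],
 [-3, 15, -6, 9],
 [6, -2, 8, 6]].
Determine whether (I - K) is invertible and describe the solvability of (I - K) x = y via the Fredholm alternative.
(I - K) is invertible (det(I - K) = -74 ≠ 0), so for every y in C^4 the equation (I - K) x = y has a unique solution.

K has rank 2 and factors as K = U V^T = u1 v1^T + u2 v2^T with u1 = (0, -3, 3, 2), v1 = (1, 2, 1, 3), u2 = (-3, 1, 3, -2), v2 = (-2, 3, -3, 0) (multiplying out reproduces the displayed K). The nonzero eigenvalues of U V^T coincide with those of the 2 x 2 matrix G = V^T U = [[v1·u1, v1·u2], [v2·u1, v2·u2]] = [[3, -4], [-18, 0]], and by the Sylvester determinant identity det(I_4 - U V^T) = det(I_2 - V^T U) = det([[-2, 4], [18, 1]]) = (-2)(1) - (4)(18) = -74. (Direct check: I - K =
[[-5, 9, -9, 0],
 [5, 4, 6, 9],
 [3, -15, 7, -9],
 [-6, 2, -8, -5]]
has determinant -74.) The finite-dimensional Fredholm alternative says: either (I - K) is invertible, or ker(I - K) ≠ {0} and then range(I - K) = ker((I - K)^*)^⊥, with dim ker(I - K) = dim ker((I - K)^*). Since det(I - K) ≠ 0, 1 is not an eigenvalue of K and ker(I - K) = {0}, so we are in the first case: for every y there is a unique x = (I - K)^(-1) y. (Explicitly, by the Woodbury identity, (I - U V^T)^(-1) = I + U (I_2 - G)^(-1) V^T.)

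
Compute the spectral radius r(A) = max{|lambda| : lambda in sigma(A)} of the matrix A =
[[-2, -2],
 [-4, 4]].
r(A) = (2 + sqrt(68))/2 ≈ 5.1231

The eigenvalues of A are the roots of its characteristic polynomial. With M = A (coefficients from the trace and determinant):
  p(λ) = det(λ I - M) = λ^2 - 2λ - 16.
For λ^2 - 2λ - 16 the discriminant is 68. It is nonnegative but not a perfect square, so the roots are real and irrational: λ = (2 ± sqrt(68))/2 ≈ 5.1231, -3.1231.
Thus the eigenvalues (to 4 decimals) are 5.1231 (modulus 5.1231); -3.1231 (modulus 3.1231). The spectral radius is the largest modulus: r(A) = (2 + sqrt(68))/2 ≈ 5.1231. (Cross-check: r(A) ≤ ||A||_2 ≈ 5.6569; equality holds whenever A is normal, though it can also hold for some non-normal A.)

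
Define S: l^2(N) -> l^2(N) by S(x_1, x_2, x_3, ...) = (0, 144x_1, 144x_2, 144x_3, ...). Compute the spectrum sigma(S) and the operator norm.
sigma(S) = closed disk {z in C : |z| ≤ 144}; ||S|| = 144

Note S = 144·U where U is the unit right shift (U x)_k = x_{k-1} (with x_0 := 0); so ||S|| = 144||U|| and sigma(S) = 144·sigma(U). ||S x||^2 = sum_{k≥1} |144x_k|^2 = 20736||x||^2, so ||S|| = 144 and sigma(S) ⊂ {|z| ≤ 144}. For any |lambda| < 144, the equation (S - lambda I) x = 0 forces x_1 = 0, then 144x_k = lambda x_{k+1} ⇒ x = 0, so S has no eigenvalues. But (S - lambda I) is not surjective for |lambda| < 144: solving (S - lambda I) x = e_1 would require x_n proportional to (lambda/144)^(-n), which is not in l^2. So every |lambda| < 144 lies in the residual spectrum. The boundary |lambda| = 144 is in the approximate point spectrum (the spectrum is closed). Hence sigma(S) is the closed disk of radius 144.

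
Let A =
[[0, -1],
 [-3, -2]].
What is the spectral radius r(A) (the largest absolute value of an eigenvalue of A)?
r(A) = 3

The eigenvalues of A are the roots of its characteristic polynomial. With M = A (coefficients from the trace and determinant):
  p(λ) = det(λ I - M) = λ^2 + 2λ - 3.
For λ^2 + 2λ - 3 the discriminant is 16. It is a perfect square (4^2), so the roots are rational: λ = (-2 ± 4)/2 = 1, -3.
Thus the eigenvalues (to 4 decimals) are 1 (modulus 1); -3 (modulus 3). The spectral radius is the largest modulus: r(A) = 3. (Cross-check: r(A) ≤ ||A||_2 ≈ 3.6503; equality holds whenever A is normal, though it can also hold for some non-normal A.)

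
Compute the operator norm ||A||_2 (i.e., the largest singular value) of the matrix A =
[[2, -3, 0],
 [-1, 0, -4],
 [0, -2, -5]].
||A||_2 ≈ 6.6564 (= sqrt(largest eigenvalue of A^T A))

||A||_2 = sigma_max(A) = sqrt(lambda_max(A^T A)). Form the symmetric matrix M = A^T A =
[[5, -6, 4],
 [-6, 13, 10],
 [4, 10, 41]].
Its characteristic polynomial (trace, sum of principal 2x2 minors, determinant of M give the coefficients) is
  p(λ) = det(λ I - M) = λ^3 - 59λ^2 + 651λ - 1.
No integer candidate from the rational root theorem (±divisors of 1) is a root, so the roots are irrational. The cubic discriminant is Δ = 371543296 > 0, so there are three distinct real roots. p(0) = -1 and p(1) = 592 have opposite signs, so a root lies in (0, 1); Newton's method refines it to λ ≈ 0.0015. p(14) = 293 and p(15) = -136 have opposite signs, so a root lies in (14, 15); Newton's method refines it to λ ≈ 14.6906. p(44) = -397 and p(45) = 944 have opposite signs, so a root lies in (44, 45); Newton's method refines it to λ ≈ 44.3079. Check (Vieta): the three roots sum to 59, matching tr M = 59.
So the eigenvalues of A^T A are ≈ 0.0015, 14.6906, 44.3079 (all ≥ 0, as they must be for A^T A). The largest is λ_max ≈ 44.3079, hence ||A||_2 = sqrt(λ_max) ≈ 6.6564.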